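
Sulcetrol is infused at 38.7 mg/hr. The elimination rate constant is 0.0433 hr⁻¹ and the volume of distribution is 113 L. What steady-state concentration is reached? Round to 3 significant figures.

CL = k · V = 0.0433 × 113 = 4.893 L/hr
Css = rate / CL = 38.7 / 4.893 ≈ 7.91 mg/L

7.91 mg/L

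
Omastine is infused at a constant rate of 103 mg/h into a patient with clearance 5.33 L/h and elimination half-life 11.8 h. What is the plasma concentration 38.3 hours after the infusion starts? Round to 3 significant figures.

Css = rate / CL = 103 / 5.33 = 19.32 µg/mL
k = ln 2 / 11.8 = 0.05874 h⁻¹
C(t) = Css (1 − e^(−kt)) = 19.32 × (1 − e^(−2.250)) = 19.32 × 0.8946 ≈ 17.3 µg/mL

17.3 µg/mL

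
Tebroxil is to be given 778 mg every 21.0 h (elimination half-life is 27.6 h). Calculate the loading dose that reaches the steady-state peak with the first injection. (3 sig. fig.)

1900 mg

k = ln 2 / 27.6 = 0.02511 h⁻¹
Accumulation ratio R = 1 / (1 − e^(−kτ)) = 1 / (1 − e^(−0.02511×21.0)) = 1 / (1 − 0.5901) = 2.440
Loading dose = maintenance dose × R = 778 × 2.440 ≈ 1900 mg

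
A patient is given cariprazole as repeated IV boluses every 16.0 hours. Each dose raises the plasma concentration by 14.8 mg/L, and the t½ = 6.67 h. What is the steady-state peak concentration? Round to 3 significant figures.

18.3 mg/L

k = ln 2 / 6.67 = 0.1039 h⁻¹
Fraction remaining after one interval: e^(−kτ) = e^(−0.1039 × 16.0) = 0.1896
R = 1 / (1 − 0.1896) = 1.234
Css,max = 14.8 × 1.234 ≈ 18.3 mg/L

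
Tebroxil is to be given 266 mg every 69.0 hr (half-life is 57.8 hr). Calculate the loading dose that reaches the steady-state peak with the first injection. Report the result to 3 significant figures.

k = ln 2 / 57.8 = 0.01199 hr⁻¹
Accumulation ratio R = 1 / (1 − e^(−kτ)) = 1 / (1 − e^(−0.01199×69.0)) = 1 / (1 − 0.4372) = 1.777
Loading dose = maintenance dose × R = 266 × 1.777 ≈ 473 mg

473 mg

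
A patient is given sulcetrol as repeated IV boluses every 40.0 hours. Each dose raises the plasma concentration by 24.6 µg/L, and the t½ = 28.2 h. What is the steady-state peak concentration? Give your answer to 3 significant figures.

39.3 µg/L

k = ln 2 / 28.2 = 0.02458 h⁻¹
Fraction remaining after one interval: e^(−kτ) = e^(−0.02458 × 40.0) = 0.3741
R = 1 / (1 − 0.3741) = 1.598
Css,max = 24.6 × 1.598 ≈ 39.3 µg/L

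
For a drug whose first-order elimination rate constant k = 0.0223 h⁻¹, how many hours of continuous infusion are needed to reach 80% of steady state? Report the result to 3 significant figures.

f = 1 − e^(−kt)  ⇒  t = −ln(1 − f) / k
t = −ln(1 − 0.8) / 0.02230 = 1.609 / 0.02230 ≈ 72.2 hours

72.2 hours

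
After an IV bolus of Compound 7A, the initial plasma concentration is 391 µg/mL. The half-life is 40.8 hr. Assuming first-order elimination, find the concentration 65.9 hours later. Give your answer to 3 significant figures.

128 µg/mL

k = ln 2 / 40.8 = 0.01699 hr⁻¹
65.9 hr is 1.615 half-lives, so C = 391 × (1/2)^1.615 = 391 × 0.3264 ≈ 128 µg/mL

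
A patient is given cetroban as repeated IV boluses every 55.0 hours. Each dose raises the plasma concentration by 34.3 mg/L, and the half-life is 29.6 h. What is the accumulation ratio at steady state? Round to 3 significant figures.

1.38

k = ln 2 / 29.6 = 0.02342 h⁻¹
Fraction remaining after one interval: e^(−kτ) = e^(−0.02342 × 55.0) = 0.2758
R = 1 / (1 − 0.2758) = 1 / 0.7242 ≈ 1.38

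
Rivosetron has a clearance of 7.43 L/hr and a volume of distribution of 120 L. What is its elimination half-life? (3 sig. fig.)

11.2 hours

k = CL / V = 7.43 / 120 = 0.06192 hr⁻¹
t½ = ln 2 / k = ln 2 / 0.06192 ≈ 11.2 hours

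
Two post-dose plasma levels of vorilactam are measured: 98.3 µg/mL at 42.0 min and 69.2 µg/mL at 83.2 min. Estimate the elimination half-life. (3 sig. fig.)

81.4 minutes

k = ln(C₁/C₂) / (t₂ − t₁) = ln(98.3/69.2) / (83.2 − 42.0)
  = 0.3510 / 41.20 = 0.008520 min⁻¹
t½ = ln 2 / k = ln 2 / 0.008520 ≈ 81.4 minutes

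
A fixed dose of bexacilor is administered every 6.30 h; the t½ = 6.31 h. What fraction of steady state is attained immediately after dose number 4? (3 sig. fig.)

0.937

k = ln 2 / 6.31 = 0.1098 h⁻¹
f_n = 1 − e^(−nkτ) = 1 − e^(−4 × 0.1098 × 6.30) = 1 − e^(−2.768) = 1 − 0.06278 ≈ 0.937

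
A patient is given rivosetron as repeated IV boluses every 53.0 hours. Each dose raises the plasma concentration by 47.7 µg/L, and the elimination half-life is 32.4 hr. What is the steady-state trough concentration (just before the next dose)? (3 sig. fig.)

k = ln 2 / 32.4 = 0.02139 hr⁻¹
Fraction remaining after one interval: e^(−kτ) = e^(−0.02139 × 53.0) = 0.3218
R = 1 / (1 − 0.3218) = 1.474
Css,max = 47.7 × 1.474 = 70.33 µg/L
Css,min = Css,max × e^(−kτ) = 70.33 × 0.3218 ≈ 22.6 µg/L

22.6 µg/L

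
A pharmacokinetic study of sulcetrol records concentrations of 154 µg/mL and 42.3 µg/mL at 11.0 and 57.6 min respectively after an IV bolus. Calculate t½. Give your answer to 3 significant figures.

25.0 minutes

k = ln(C₁/C₂) / (t₂ − t₁) = ln(154/42.3) / (57.6 − 11.0)
  = 1.292 / 46.60 = 0.02773 min⁻¹
t½ = ln 2 / k = ln 2 / 0.02773 ≈ 25.0 minutes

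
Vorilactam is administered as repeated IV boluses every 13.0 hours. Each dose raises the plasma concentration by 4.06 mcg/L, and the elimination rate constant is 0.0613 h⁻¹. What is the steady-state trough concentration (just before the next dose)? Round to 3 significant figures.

Fraction remaining after one interval: e^(−kτ) = e^(−0.06130 × 13.0) = 0.4507
R = 1 / (1 − 0.4507) = 1.821
Css,max = 4.06 × 1.821 = 7.392 mcg/L
Css,min = Css,max × e^(−kτ) = 7.392 × 0.4507 ≈ 3.33 mcg/L

3.33 mcg/L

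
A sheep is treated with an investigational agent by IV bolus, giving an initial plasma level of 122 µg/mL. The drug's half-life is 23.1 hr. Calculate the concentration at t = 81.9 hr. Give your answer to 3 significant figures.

10.4 µg/mL

k = ln 2 / 23.1 = 0.03001 hr⁻¹
81.9 hr is 3.545 half-lives, so C = 122 × (1/2)^3.545 = 122 × 0.08565 ≈ 10.4 µg/mL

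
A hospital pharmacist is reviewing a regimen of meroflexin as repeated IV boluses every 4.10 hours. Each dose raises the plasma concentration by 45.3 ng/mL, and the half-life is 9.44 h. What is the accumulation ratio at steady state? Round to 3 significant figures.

3.85

k = ln 2 / 9.44 = 0.07343 h⁻¹
Fraction remaining after one interval: e^(−kτ) = e^(−0.07343 × 4.10) = 0.7400
R = 1 / (1 − 0.7400) = 1 / 0.2600 ≈ 3.85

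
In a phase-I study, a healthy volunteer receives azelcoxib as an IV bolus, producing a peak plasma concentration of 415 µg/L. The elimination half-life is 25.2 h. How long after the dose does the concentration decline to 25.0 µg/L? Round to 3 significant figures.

102 hours

k = ln 2 / 25.2 = 0.02751 h⁻¹
C(t) = C₀ e^(−kt)  ⇒  t = ln(C₀/C) / k
t = ln(415/25.0) / 0.02751 = 2.809 / 0.02751 ≈ 102 hours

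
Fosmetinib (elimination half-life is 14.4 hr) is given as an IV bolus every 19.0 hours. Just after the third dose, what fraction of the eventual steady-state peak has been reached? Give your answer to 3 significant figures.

k = ln 2 / 14.4 = 0.04814 hr⁻¹
f_n = 1 − e^(−nkτ) = 1 − e^(−3 × 0.04814 × 19.0) = 1 − e^(−2.744) = 1 − 0.06433 ≈ 0.936

0.936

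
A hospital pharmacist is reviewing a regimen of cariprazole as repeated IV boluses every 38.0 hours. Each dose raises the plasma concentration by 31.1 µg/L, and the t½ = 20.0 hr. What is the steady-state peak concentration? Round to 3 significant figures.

42.5 µg/L

k = ln 2 / 20.0 = 0.03466 hr⁻¹
Fraction remaining after one interval: e^(−kτ) = e^(−0.03466 × 38.0) = 0.2679
R = 1 / (1 − 0.2679) = 1.366
Css,max = 31.1 × 1.366 ≈ 42.5 µg/L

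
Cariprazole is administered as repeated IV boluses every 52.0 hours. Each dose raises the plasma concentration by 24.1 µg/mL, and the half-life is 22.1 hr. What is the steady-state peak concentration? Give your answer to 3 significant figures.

30.0 µg/mL

k = ln 2 / 22.1 = 0.03136 hr⁻¹
Fraction remaining after one interval: e^(−kτ) = e^(−0.03136 × 52.0) = 0.1957
R = 1 / (1 − 0.1957) = 1.243
Css,max = 24.1 × 1.243 ≈ 30.0 µg/mL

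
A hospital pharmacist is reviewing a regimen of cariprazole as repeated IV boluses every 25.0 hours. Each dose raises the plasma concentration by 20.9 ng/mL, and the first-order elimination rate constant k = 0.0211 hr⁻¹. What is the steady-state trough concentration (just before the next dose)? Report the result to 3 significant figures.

Fraction remaining after one interval: e^(−kτ) = e^(−0.02110 × 25.0) = 0.5901
R = 1 / (1 − 0.5901) = 2.439
Css,max = 20.9 × 2.439 = 50.99 ng/mL
Css,min = Css,max × e^(−kτ) = 50.99 × 0.5901 ≈ 30.1 ng/mL

30.1 ng/mL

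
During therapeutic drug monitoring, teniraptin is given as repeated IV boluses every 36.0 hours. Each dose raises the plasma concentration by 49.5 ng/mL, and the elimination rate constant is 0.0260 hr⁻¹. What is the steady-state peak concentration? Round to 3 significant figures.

81.4 ng/mL

Fraction remaining after one interval: e^(−kτ) = e^(−0.02600 × 36.0) = 0.3922
R = 1 / (1 − 0.3922) = 1.645
Css,max = 49.5 × 1.645 ≈ 81.4 ng/mL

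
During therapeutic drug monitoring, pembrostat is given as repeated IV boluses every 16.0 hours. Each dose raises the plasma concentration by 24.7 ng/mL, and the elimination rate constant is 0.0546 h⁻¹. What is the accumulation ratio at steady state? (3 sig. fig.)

Fraction remaining after one interval: e^(−kτ) = e^(−0.05460 × 16.0) = 0.4174
R = 1 / (1 − 0.4174) = 1 / 0.5826 ≈ 1.72

1.72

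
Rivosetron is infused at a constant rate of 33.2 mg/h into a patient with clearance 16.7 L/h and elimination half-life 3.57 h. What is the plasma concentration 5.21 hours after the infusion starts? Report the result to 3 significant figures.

1.27 µg/mL

Css = rate / CL = 33.2 / 16.7 = 1.988 µg/mL
k = ln 2 / 3.57 = 0.1942 h⁻¹
C(t) = Css (1 − e^(−kt)) = 1.988 × (1 − e^(−1.012)) = 1.988 × 0.6364 ≈ 1.27 µg/mL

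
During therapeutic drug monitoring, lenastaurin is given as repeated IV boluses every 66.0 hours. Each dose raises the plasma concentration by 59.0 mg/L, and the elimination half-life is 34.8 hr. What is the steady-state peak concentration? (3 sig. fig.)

k = ln 2 / 34.8 = 0.01992 hr⁻¹
Fraction remaining after one interval: e^(−kτ) = e^(−0.01992 × 66.0) = 0.2686
R = 1 / (1 − 0.2686) = 1.367
Css,max = 59.0 × 1.367 ≈ 80.7 mg/L

80.7 mg/L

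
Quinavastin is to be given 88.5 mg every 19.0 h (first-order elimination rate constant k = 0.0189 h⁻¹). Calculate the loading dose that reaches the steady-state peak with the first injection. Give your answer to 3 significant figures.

293 mg

Accumulation ratio R = 1 / (1 − e^(−kτ)) = 1 / (1 − e^(−0.01890×19.0)) = 1 / (1 − 0.6983) = 3.315
Loading dose = maintenance dose × R = 88.5 × 3.315 ≈ 293 mg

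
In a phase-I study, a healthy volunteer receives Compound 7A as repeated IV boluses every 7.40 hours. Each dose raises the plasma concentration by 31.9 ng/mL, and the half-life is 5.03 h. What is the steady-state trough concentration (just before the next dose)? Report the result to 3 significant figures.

18.0 ng/mL

k = ln 2 / 5.03 = 0.1378 h⁻¹
Fraction remaining after one interval: e^(−kτ) = e^(−0.1378 × 7.40) = 0.3607
R = 1 / (1 − 0.3607) = 1.564
Css,max = 31.9 × 1.564 = 49.90 ng/mL
Css,min = Css,max × e^(−kτ) = 49.90 × 0.3607 ≈ 18.0 ng/mL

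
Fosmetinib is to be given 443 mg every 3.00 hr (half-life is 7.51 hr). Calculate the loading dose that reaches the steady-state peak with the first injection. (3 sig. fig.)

k = ln 2 / 7.51 = 0.09230 hr⁻¹
Accumulation ratio R = 1 / (1 − e^(−kτ)) = 1 / (1 − e^(−0.09230×3.00)) = 1 / (1 − 0.7581) = 4.135
Loading dose = maintenance dose × R = 443 × 4.135 ≈ 1830 mg

1830 mg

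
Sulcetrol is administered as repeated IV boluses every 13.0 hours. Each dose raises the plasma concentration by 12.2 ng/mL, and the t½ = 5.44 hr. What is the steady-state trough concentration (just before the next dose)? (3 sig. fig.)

k = ln 2 / 5.44 = 0.1274 hr⁻¹
Fraction remaining after one interval: e^(−kτ) = e^(−0.1274 × 13.0) = 0.1908
R = 1 / (1 − 0.1908) = 1.236
Css,max = 12.2 × 1.236 = 15.08 ng/mL
Css,min = Css,max × e^(−kτ) = 15.08 × 0.1908 ≈ 2.88 ng/mL

2.88 ng/mL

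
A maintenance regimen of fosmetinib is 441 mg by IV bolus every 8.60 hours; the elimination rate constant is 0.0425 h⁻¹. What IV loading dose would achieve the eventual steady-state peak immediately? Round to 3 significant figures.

Accumulation ratio R = 1 / (1 − e^(−kτ)) = 1 / (1 − e^(−0.04250×8.60)) = 1 / (1 − 0.6938) = 3.266
Loading dose = maintenance dose × R = 441 × 3.266 ≈ 1440 mg

1440 mg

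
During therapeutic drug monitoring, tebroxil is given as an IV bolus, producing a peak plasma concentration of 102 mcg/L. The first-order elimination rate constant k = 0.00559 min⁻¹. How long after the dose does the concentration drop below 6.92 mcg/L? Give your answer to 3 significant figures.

C(t) = C₀ e^(−kt)  ⇒  t = ln(C₀/C) / k
t = ln(102/6.92) / 0.005590 = 2.691 / 0.005590 ≈ 481 minutes

481 minutes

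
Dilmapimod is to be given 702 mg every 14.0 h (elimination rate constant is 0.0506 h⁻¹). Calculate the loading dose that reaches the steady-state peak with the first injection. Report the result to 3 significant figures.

1380 mg

Accumulation ratio R = 1 / (1 − e^(−kτ)) = 1 / (1 − e^(−0.05060×14.0)) = 1 / (1 − 0.4924) = 1.970
Loading dose = maintenance dose × R = 702 × 1.970 ≈ 1380 mg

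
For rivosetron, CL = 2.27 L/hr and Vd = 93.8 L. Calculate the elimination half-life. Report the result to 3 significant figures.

28.6 hours

k = CL / V = 2.27 / 93.8 = 0.02420 hr⁻¹
t½ = ln 2 / k = ln 2 / 0.02420 ≈ 28.6 hours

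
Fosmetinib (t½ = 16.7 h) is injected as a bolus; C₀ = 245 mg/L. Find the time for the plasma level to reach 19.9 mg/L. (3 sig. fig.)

k = ln 2 / 16.7 = 0.04151 h⁻¹
C(t) = C₀ e^(−kt)  ⇒  t = ln(C₀/C) / k
t = ln(245/19.9) / 0.04151 = 2.511 / 0.04151 ≈ 60.5 hours

60.5 hours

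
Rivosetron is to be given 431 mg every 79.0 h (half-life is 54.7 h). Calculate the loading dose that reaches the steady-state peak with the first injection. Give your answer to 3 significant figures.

k = ln 2 / 54.7 = 0.01267 h⁻¹
Accumulation ratio R = 1 / (1 − e^(−kτ)) = 1 / (1 − e^(−0.01267×79.0)) = 1 / (1 − 0.3675) = 1.581
Loading dose = maintenance dose × R = 431 × 1.581 ≈ 681 mg

681 mg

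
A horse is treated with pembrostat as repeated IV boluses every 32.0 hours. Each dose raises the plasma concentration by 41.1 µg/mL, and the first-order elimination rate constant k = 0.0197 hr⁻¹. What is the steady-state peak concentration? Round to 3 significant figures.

Fraction remaining after one interval: e^(−kτ) = e^(−0.01970 × 32.0) = 0.5324
R = 1 / (1 − 0.5324) = 2.138
Css,max = 41.1 × 2.138 ≈ 87.9 µg/mL

87.9 µg/mL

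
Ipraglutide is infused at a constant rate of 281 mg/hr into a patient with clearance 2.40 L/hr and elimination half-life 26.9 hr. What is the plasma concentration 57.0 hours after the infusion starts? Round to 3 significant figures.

Css = rate / CL = 281 / 2.40 = 117.1 µg/mL
k = ln 2 / 26.9 = 0.02577 hr⁻¹
C(t) = Css (1 − e^(−kt)) = 117.1 × (1 − e^(−1.469)) = 117.1 × 0.7698 ≈ 90.1 µg/mL

90.1 µg/mL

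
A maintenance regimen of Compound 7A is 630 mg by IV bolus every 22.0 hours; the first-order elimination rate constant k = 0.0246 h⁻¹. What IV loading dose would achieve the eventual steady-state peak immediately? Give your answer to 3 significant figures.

1510 mg

Accumulation ratio R = 1 / (1 − e^(−kτ)) = 1 / (1 − e^(−0.02460×22.0)) = 1 / (1 − 0.5820) = 2.393
Loading dose = maintenance dose × R = 630 × 2.393 ≈ 1510 mg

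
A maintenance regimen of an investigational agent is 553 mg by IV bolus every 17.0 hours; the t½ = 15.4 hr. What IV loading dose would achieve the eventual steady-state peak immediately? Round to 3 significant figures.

k = ln 2 / 15.4 = 0.04501 hr⁻¹
Accumulation ratio R = 1 / (1 − e^(−kτ)) = 1 / (1 − e^(−0.04501×17.0)) = 1 / (1 − 0.4653) = 1.870
Loading dose = maintenance dose × R = 553 × 1.870 ≈ 1030 mg

1030 mg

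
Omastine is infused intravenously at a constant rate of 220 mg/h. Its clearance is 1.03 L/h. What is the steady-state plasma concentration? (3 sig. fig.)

Css = infusion rate / CL = 220 / 1.03 ≈ 214 µg/mL

214 µg/mL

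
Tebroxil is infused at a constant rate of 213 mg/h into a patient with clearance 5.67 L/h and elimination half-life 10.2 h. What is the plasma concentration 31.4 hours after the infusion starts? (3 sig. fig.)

33.1 mg/L

Css = rate / CL = 213 / 5.67 = 37.57 mg/L
k = ln 2 / 10.2 = 0.06796 h⁻¹
C(t) = Css (1 − e^(−kt)) = 37.57 × (1 − e^(−2.134)) = 37.57 × 0.8816 ≈ 33.1 mg/L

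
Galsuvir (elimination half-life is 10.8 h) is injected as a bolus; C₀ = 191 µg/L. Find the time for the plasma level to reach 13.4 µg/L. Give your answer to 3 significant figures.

k = ln 2 / 10.8 = 0.06418 h⁻¹
C(t) = C₀ e^(−kt)  ⇒  t = ln(C₀/C) / k
t = ln(191/13.4) / 0.06418 = 2.657 / 0.06418 ≈ 41.4 hours

41.4 hours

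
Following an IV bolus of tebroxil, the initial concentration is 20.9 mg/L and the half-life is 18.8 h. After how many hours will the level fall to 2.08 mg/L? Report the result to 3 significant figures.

62.6 hours

k = ln 2 / 18.8 = 0.03687 h⁻¹
C(t) = C₀ e^(−kt)  ⇒  t = ln(C₀/C) / k
t = ln(20.9/2.08) / 0.03687 = 2.307 / 0.03687 ≈ 62.6 hours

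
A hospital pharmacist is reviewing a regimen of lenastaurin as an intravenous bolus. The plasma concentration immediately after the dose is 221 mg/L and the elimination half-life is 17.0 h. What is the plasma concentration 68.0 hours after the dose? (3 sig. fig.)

k = ln 2 / 17.0 = 0.04077 h⁻¹
68.0 h is 4.000 half-lives, so C = 221 × (1/2)^4.000 = 221 × 0.06250 ≈ 13.8 mg/L

13.8 mg/L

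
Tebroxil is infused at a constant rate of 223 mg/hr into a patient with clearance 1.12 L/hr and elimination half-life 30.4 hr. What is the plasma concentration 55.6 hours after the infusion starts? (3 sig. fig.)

Css = rate / CL = 223 / 1.12 = 199.1 mg/L
k = ln 2 / 30.4 = 0.02280 hr⁻¹
C(t) = Css (1 − e^(−kt)) = 199.1 × (1 − e^(−1.268)) = 199.1 × 0.7185 ≈ 143 mg/L

143 mg/L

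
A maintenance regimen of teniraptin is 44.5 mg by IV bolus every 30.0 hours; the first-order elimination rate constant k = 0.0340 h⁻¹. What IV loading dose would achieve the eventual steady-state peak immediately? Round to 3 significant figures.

69.6 mg

Accumulation ratio R = 1 / (1 − e^(−kτ)) = 1 / (1 − e^(−0.03400×30.0)) = 1 / (1 − 0.3606) = 1.564
Loading dose = maintenance dose × R = 44.5 × 1.564 ≈ 69.6 mg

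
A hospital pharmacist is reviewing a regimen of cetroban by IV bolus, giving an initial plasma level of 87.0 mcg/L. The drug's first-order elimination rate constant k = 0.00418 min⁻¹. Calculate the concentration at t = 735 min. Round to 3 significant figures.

4.03 mcg/L

C(t) = C₀ e^(−kt) = 87.0 × e^(−0.004180 × 735) = 87.0 × e^(−3.072) = 87.0 × 0.04631 ≈ 4.03 mcg/L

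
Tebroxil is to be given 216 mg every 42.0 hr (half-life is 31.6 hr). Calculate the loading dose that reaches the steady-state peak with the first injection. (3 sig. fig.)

359 mg

k = ln 2 / 31.6 = 0.02194 hr⁻¹
Accumulation ratio R = 1 / (1 − e^(−kτ)) = 1 / (1 − e^(−0.02194×42.0)) = 1 / (1 − 0.3980) = 1.661
Loading dose = maintenance dose × R = 216 × 1.661 ≈ 359 mg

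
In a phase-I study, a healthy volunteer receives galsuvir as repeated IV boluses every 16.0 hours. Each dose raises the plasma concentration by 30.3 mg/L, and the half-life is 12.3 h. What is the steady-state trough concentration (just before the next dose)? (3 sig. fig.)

20.7 mg/L

k = ln 2 / 12.3 = 0.05635 h⁻¹
Fraction remaining after one interval: e^(−kτ) = e^(−0.05635 × 16.0) = 0.4059
R = 1 / (1 − 0.4059) = 1.683
Css,max = 30.3 × 1.683 = 51.00 mg/L
Css,min = Css,max × e^(−kτ) = 51.00 × 0.4059 ≈ 20.7 mg/L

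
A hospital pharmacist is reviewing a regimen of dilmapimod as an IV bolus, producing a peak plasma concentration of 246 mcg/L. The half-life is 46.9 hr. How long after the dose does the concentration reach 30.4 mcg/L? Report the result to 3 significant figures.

141 hours

k = ln 2 / 46.9 = 0.01478 hr⁻¹
C(t) = C₀ e^(−kt)  ⇒  t = ln(C₀/C) / k
t = ln(246/30.4) / 0.01478 = 2.091 / 0.01478 ≈ 141 hours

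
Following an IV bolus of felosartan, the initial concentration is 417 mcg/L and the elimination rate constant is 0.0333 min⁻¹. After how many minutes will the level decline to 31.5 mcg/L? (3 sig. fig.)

77.6 minutes

C(t) = C₀ e^(−kt)  ⇒  t = ln(C₀/C) / k
t = ln(417/31.5) / 0.03330 = 2.583 / 0.03330 ≈ 77.6 minutes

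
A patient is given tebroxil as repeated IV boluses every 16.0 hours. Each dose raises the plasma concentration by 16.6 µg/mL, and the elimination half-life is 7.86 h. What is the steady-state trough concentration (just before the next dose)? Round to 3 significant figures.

k = ln 2 / 7.86 = 0.08819 h⁻¹
Fraction remaining after one interval: e^(−kτ) = e^(−0.08819 × 16.0) = 0.2439
R = 1 / (1 − 0.2439) = 1.323
Css,max = 16.6 × 1.323 = 21.95 µg/mL
Css,min = Css,max × e^(−kτ) = 21.95 × 0.2439 ≈ 5.35 µg/mL

5.35 µg/mL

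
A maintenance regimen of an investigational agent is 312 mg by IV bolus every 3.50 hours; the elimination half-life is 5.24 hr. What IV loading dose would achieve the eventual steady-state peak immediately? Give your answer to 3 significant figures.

k = ln 2 / 5.24 = 0.1323 hr⁻¹
Accumulation ratio R = 1 / (1 − e^(−kτ)) = 1 / (1 − e^(−0.1323×3.50)) = 1 / (1 − 0.6294) = 2.698
Loading dose = maintenance dose × R = 312 × 2.698 ≈ 842 mg

842 mg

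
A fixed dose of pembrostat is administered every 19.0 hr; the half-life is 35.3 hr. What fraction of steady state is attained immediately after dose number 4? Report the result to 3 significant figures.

k = ln 2 / 35.3 = 0.01964 hr⁻¹
f_n = 1 − e^(−nkτ) = 1 − e^(−4 × 0.01964 × 19.0) = 1 − e^(−1.492) = 1 − 0.2248 ≈ 0.775

0.775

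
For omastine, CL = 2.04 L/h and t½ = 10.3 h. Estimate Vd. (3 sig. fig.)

30.3 L

k = ln 2 / t½ = ln 2 / 10.3 = 0.06730 h⁻¹
V = CL / k = 2.04 / 0.06730 ≈ 30.3 L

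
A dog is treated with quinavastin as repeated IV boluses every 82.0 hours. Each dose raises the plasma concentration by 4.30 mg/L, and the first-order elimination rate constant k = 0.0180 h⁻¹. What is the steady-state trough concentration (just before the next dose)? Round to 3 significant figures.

1.27 mg/L

Fraction remaining after one interval: e^(−kτ) = e^(−0.01800 × 82.0) = 0.2286
R = 1 / (1 − 0.2286) = 1.296
Css,max = 4.30 × 1.296 = 5.574 mg/L
Css,min = Css,max × e^(−kτ) = 5.574 × 0.2286 ≈ 1.27 mg/L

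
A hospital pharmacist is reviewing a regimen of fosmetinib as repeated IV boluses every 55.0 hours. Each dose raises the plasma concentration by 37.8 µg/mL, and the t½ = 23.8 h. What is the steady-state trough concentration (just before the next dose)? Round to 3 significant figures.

k = ln 2 / 23.8 = 0.02912 h⁻¹
Fraction remaining after one interval: e^(−kτ) = e^(−0.02912 × 55.0) = 0.2015
R = 1 / (1 − 0.2015) = 1.252
Css,max = 37.8 × 1.252 = 47.34 µg/mL
Css,min = Css,max × e^(−kτ) = 47.34 × 0.2015 ≈ 9.54 µg/mL

9.54 µg/mL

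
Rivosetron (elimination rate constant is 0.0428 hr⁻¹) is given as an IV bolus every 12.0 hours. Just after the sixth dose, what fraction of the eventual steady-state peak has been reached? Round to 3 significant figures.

f_n = 1 − e^(−nkτ) = 1 − e^(−6 × 0.04280 × 12.0) = 1 − e^(−3.082) = 1 − 0.04589 ≈ 0.954

0.954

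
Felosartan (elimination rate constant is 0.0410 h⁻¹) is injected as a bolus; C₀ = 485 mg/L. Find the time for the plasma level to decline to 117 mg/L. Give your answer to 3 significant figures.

34.7 hours

C(t) = C₀ e^(−kt)  ⇒  t = ln(C₀/C) / k
t = ln(485/117) / 0.04100 = 1.422 / 0.04100 ≈ 34.7 hours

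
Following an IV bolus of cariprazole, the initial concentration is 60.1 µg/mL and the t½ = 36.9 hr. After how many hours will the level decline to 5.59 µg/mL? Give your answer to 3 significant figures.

126 hours

k = ln 2 / 36.9 = 0.01878 hr⁻¹
C(t) = C₀ e^(−kt)  ⇒  t = ln(C₀/C) / k
t = ln(60.1/5.59) / 0.01878 = 2.375 / 0.01878 ≈ 126 hours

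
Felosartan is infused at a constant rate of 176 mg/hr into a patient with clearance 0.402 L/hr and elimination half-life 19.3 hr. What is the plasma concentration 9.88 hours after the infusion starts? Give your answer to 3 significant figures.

131 mg/L

Css = rate / CL = 176 / 0.402 = 437.8 mg/L
k = ln 2 / 19.3 = 0.03591 hr⁻¹
C(t) = Css (1 − e^(−kt)) = 437.8 × (1 − e^(−0.3548)) = 437.8 × 0.2987 ≈ 131 mg/L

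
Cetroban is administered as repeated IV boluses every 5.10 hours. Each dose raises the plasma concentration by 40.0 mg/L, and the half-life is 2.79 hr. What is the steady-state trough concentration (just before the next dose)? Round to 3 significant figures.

k = ln 2 / 2.79 = 0.2484 hr⁻¹
Fraction remaining after one interval: e^(−kτ) = e^(−0.2484 × 5.10) = 0.2817
R = 1 / (1 − 0.2817) = 1.392
Css,max = 40.0 × 1.392 = 55.68 mg/L
Css,min = Css,max × e^(−kτ) = 55.68 × 0.2817 ≈ 15.7 mg/L

15.7 mg/L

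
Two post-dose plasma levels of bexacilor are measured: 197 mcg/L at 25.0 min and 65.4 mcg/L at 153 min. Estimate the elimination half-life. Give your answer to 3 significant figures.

80.5 minutes

k = ln(C₁/C₂) / (t₂ − t₁) = ln(197/65.4) / (153 − 25.0)
  = 1.103 / 128.0 = 0.008615 min⁻¹
t½ = ln 2 / k = ln 2 / 0.008615 ≈ 80.5 minutes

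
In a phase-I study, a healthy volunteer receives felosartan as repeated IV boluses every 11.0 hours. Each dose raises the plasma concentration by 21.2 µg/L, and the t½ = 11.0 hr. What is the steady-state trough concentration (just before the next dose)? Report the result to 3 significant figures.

k = ln 2 / 11.0 = 0.06301 hr⁻¹
Fraction remaining after one interval: e^(−kτ) = e^(−0.06301 × 11.0) = 0.5000
R = 1 / (1 − 0.5000) = 2.000
Css,max = 21.2 × 2.000 = 42.40 µg/L
Css,min = Css,max × e^(−kτ) = 42.40 × 0.5000 ≈ 21.2 µg/L

21.2 µg/L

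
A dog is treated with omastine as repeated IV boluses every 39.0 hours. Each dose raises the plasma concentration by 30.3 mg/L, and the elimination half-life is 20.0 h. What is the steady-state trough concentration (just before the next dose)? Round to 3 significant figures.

k = ln 2 / 20.0 = 0.03466 h⁻¹
Fraction remaining after one interval: e^(−kτ) = e^(−0.03466 × 39.0) = 0.2588
R = 1 / (1 − 0.2588) = 1.349
Css,max = 30.3 × 1.349 = 40.88 mg/L
Css,min = Css,max × e^(−kτ) = 40.88 × 0.2588 ≈ 10.6 mg/L

10.6 mg/L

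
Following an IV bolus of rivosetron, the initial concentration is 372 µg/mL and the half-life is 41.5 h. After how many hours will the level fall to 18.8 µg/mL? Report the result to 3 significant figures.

k = ln 2 / 41.5 = 0.01670 h⁻¹
C(t) = C₀ e^(−kt)  ⇒  t = ln(C₀/C) / k
t = ln(372/18.8) / 0.01670 = 2.985 / 0.01670 ≈ 179 hours

179 hours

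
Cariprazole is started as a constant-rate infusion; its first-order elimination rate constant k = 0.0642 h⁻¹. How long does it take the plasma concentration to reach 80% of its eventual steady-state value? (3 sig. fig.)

f = 1 − e^(−kt)  ⇒  t = −ln(1 − f) / k
t = −ln(1 − 0.8) / 0.06420 = 1.609 / 0.06420 ≈ 25.1 hours

25.1 hours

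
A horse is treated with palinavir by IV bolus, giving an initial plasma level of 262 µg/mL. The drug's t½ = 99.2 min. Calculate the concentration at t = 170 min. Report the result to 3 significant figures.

k = ln 2 / 99.2 = 0.006987 min⁻¹
C(t) = C₀ e^(−kt) = 262 × e^(−0.006987 × 170) = 262 × e^(−1.188) = 262 × 0.3049 ≈ 79.9 µg/mL

79.9 µg/mL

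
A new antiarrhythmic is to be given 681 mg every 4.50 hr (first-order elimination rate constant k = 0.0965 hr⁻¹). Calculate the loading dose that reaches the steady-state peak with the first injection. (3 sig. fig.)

Accumulation ratio R = 1 / (1 − e^(−kτ)) = 1 / (1 − e^(−0.09650×4.50)) = 1 / (1 − 0.6478) = 2.839
Loading dose = maintenance dose × R = 681 × 2.839 ≈ 1930 mg

1930 mg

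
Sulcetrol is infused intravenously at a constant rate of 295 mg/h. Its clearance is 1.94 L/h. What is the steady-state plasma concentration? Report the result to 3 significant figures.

152 µg/mL

Css = infusion rate / CL = 295 / 1.94 ≈ 152 µg/mL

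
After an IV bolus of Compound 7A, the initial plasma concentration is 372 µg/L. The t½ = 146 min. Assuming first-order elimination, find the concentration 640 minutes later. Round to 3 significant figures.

k = ln 2 / 146 = 0.004748 min⁻¹
640 min is 4.384 half-lives, so C = 372 × (1/2)^4.384 = 372 × 0.04791 ≈ 17.8 µg/L

17.8 µg/L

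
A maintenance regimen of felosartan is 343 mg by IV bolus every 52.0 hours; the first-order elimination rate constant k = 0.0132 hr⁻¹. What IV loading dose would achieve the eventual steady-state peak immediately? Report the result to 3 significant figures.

691 mg

Accumulation ratio R = 1 / (1 − e^(−kτ)) = 1 / (1 − e^(−0.01320×52.0)) = 1 / (1 − 0.5034) = 2.014
Loading dose = maintenance dose × R = 343 × 2.014 ≈ 691 mg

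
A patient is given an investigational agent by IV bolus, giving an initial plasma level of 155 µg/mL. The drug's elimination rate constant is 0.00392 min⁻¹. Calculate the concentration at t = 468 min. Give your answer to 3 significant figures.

24.8 µg/mL

C(t) = C₀ e^(−kt) = 155 × e^(−0.003920 × 468) = 155 × e^(−1.835) = 155 × 0.1597 ≈ 24.8 µg/mL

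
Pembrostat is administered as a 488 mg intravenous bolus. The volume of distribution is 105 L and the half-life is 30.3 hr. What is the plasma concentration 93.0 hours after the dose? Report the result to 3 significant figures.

0.554 µg/mL

C₀ = dose / V = 488 / 105 = 4.648 µg/mL
k = ln 2 / 30.3 = 0.02288 hr⁻¹
C(t) = C₀ e^(−kt) = 4.648 × e^(−0.02288 × 93.0) = 4.648 × e^(−2.127) = 4.648 × 0.1191 ≈ 0.554 µg/mL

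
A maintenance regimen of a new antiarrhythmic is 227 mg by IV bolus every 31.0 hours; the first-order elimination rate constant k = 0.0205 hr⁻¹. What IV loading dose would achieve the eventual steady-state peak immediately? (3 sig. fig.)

483 mg

Accumulation ratio R = 1 / (1 − e^(−kτ)) = 1 / (1 − e^(−0.02050×31.0)) = 1 / (1 − 0.5297) = 2.126
Loading dose = maintenance dose × R = 227 × 2.126 ≈ 483 mg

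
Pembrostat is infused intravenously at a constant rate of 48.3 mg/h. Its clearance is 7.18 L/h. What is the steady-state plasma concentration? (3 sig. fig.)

Css = infusion rate / CL = 48.3 / 7.18 ≈ 6.73 mg/L

6.73 mg/L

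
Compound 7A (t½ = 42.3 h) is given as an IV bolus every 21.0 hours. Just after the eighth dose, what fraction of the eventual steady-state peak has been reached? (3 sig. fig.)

k = ln 2 / 42.3 = 0.01639 h⁻¹
f_n = 1 − e^(−nkτ) = 1 − e^(−8 × 0.01639 × 21.0) = 1 − e^(−2.753) = 1 − 0.06374 ≈ 0.936

0.936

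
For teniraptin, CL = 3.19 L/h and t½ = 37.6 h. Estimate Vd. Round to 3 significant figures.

k = ln 2 / t½ = ln 2 / 37.6 = 0.01843 h⁻¹
V = CL / k = 3.19 / 0.01843 ≈ 173 L

173 L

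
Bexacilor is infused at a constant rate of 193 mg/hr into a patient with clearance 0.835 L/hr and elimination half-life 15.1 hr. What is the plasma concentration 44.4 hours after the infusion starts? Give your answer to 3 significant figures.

201 µg/mL

Css = rate / CL = 193 / 0.835 = 231.1 µg/mL
k = ln 2 / 15.1 = 0.04590 hr⁻¹
C(t) = Css (1 − e^(−kt)) = 231.1 × (1 − e^(−2.038)) = 231.1 × 0.8697 ≈ 201 µg/mL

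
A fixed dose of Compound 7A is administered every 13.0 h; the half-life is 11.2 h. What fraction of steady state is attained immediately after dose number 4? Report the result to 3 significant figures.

0.960

k = ln 2 / 11.2 = 0.06189 h⁻¹
f_n = 1 − e^(−nkτ) = 1 − e^(−4 × 0.06189 × 13.0) = 1 − e^(−3.218) = 1 − 0.04003 ≈ 0.960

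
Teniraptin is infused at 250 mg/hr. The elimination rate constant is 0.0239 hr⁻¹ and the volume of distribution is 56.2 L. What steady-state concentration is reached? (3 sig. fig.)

186 mg/L

CL = k · V = 0.0239 × 56.2 = 1.343 L/hr
Css = rate / CL = 250 / 1.343 ≈ 186 mg/L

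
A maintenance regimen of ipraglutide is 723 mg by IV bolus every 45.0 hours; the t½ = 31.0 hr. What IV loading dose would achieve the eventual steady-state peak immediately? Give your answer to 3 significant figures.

1140 mg

k = ln 2 / 31.0 = 0.02236 hr⁻¹
Accumulation ratio R = 1 / (1 − e^(−kτ)) = 1 / (1 − e^(−0.02236×45.0)) = 1 / (1 − 0.3656) = 1.576
Loading dose = maintenance dose × R = 723 × 1.576 ≈ 1140 mg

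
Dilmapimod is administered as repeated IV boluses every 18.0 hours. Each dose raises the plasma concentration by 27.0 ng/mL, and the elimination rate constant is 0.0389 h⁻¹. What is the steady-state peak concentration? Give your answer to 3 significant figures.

Fraction remaining after one interval: e^(−kτ) = e^(−0.03890 × 18.0) = 0.4965
R = 1 / (1 − 0.4965) = 1.986
Css,max = 27.0 × 1.986 ≈ 53.6 ng/mL

53.6 ng/mL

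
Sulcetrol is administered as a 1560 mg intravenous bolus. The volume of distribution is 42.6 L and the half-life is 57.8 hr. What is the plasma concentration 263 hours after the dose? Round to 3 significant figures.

C₀ = dose / V = 1560 / 42.6 = 36.62 mg/L
k = ln 2 / 57.8 = 0.01199 hr⁻¹
C(t) = C₀ e^(−kt) = 36.62 × e^(−0.01199 × 263) = 36.62 × e^(−3.154) = 36.62 × 0.04268 ≈ 1.56 mg/L

1.56 mg/L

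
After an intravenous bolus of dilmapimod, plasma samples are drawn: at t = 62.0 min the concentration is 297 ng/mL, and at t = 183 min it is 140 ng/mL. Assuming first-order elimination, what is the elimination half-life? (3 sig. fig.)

k = ln(C₁/C₂) / (t₂ − t₁) = ln(297/140) / (183 − 62.0)
  = 0.7521 / 121.0 = 0.006216 min⁻¹
t½ = ln 2 / k = ln 2 / 0.006216 ≈ 112 minutes

112 minutes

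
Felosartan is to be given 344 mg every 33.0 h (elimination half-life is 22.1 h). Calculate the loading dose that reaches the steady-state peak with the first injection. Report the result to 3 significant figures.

k = ln 2 / 22.1 = 0.03136 h⁻¹
Accumulation ratio R = 1 / (1 − e^(−kτ)) = 1 / (1 − e^(−0.03136×33.0)) = 1 / (1 − 0.3552) = 1.551
Loading dose = maintenance dose × R = 344 × 1.551 ≈ 534 mg

534 mg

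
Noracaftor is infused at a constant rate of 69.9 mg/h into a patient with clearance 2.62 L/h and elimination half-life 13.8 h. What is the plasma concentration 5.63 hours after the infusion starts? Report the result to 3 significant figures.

Css = rate / CL = 69.9 / 2.62 = 26.68 mg/L
k = ln 2 / 13.8 = 0.05023 h⁻¹
C(t) = Css (1 − e^(−kt)) = 26.68 × (1 − e^(−0.2828)) = 26.68 × 0.2463 ≈ 6.57 mg/L

6.57 mg/L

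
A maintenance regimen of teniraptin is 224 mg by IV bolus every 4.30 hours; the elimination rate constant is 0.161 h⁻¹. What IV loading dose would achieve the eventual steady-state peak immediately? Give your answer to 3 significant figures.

448 mg

Accumulation ratio R = 1 / (1 − e^(−kτ)) = 1 / (1 − e^(−0.1610×4.30)) = 1 / (1 − 0.5004) = 2.002
Loading dose = maintenance dose × R = 224 × 2.002 ≈ 448 mg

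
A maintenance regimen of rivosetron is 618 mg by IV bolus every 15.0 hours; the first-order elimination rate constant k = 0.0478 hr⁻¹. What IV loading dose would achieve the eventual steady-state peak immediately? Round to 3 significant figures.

Accumulation ratio R = 1 / (1 − e^(−kτ)) = 1 / (1 − e^(−0.04780×15.0)) = 1 / (1 − 0.4882) = 1.954
Loading dose = maintenance dose × R = 618 × 1.954 ≈ 1210 mg

1210 mg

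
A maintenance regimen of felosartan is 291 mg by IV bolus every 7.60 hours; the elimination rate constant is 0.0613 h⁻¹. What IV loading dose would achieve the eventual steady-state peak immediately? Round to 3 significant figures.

Accumulation ratio R = 1 / (1 − e^(−kτ)) = 1 / (1 − e^(−0.06130×7.60)) = 1 / (1 − 0.6276) = 2.685
Loading dose = maintenance dose × R = 291 × 2.685 ≈ 781 mg

781 mg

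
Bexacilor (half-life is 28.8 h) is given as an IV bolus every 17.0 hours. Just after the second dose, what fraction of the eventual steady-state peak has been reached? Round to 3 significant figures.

k = ln 2 / 28.8 = 0.02407 h⁻¹
f_n = 1 − e^(−nkτ) = 1 − e^(−2 × 0.02407 × 17.0) = 1 − e^(−0.8183) = 1 − 0.4412 ≈ 0.559

0.559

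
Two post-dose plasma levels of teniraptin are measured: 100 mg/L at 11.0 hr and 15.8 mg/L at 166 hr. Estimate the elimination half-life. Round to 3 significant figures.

k = ln(C₁/C₂) / (t₂ − t₁) = ln(100/15.8) / (166 − 11.0)
  = 1.845 / 155.0 = 0.01190 hr⁻¹
t½ = ln 2 / k = ln 2 / 0.01190 ≈ 58.2 hours

58.2 hours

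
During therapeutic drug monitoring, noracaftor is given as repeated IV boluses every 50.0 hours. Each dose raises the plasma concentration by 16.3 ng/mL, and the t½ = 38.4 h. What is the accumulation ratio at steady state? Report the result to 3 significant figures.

k = ln 2 / 38.4 = 0.01805 h⁻¹
Fraction remaining after one interval: e^(−kτ) = e^(−0.01805 × 50.0) = 0.4055
R = 1 / (1 − 0.4055) = 1 / 0.5945 ≈ 1.68

1.68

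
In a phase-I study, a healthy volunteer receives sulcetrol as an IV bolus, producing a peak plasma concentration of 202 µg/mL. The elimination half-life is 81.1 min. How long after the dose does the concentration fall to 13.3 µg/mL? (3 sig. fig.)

318 minutes

k = ln 2 / 81.1 = 0.008547 min⁻¹
C(t) = C₀ e^(−kt)  ⇒  t = ln(C₀/C) / k
t = ln(202/13.3) / 0.008547 = 2.721 / 0.008547 ≈ 318 minutes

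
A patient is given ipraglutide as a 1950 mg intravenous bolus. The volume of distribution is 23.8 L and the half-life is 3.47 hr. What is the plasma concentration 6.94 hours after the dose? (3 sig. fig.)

C₀ = dose / V = 1950 / 23.8 = 81.93 µg/mL
k = ln 2 / 3.47 = 0.1998 hr⁻¹
C(t) = C₀ e^(−kt) = 81.93 × e^(−0.1998 × 6.94) = 81.93 × e^(−1.386) = 81.93 × 0.2500 ≈ 20.5 µg/mL

20.5 µg/mL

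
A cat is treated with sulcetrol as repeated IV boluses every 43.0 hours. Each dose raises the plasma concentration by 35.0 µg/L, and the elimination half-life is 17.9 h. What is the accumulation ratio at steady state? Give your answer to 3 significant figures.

1.23

k = ln 2 / 17.9 = 0.03872 h⁻¹
Fraction remaining after one interval: e^(−kτ) = e^(−0.03872 × 43.0) = 0.1892
R = 1 / (1 − 0.1892) = 1 / 0.8108 ≈ 1.23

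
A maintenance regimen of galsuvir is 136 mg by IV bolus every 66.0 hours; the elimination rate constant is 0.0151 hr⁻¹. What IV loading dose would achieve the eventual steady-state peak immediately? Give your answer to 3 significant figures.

216 mg

Accumulation ratio R = 1 / (1 − e^(−kτ)) = 1 / (1 − e^(−0.01510×66.0)) = 1 / (1 − 0.3691) = 1.585
Loading dose = maintenance dose × R = 136 × 1.585 ≈ 216 mg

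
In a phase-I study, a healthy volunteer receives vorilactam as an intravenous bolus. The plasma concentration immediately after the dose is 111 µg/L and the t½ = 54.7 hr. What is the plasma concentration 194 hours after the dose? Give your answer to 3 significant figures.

9.50 µg/L

k = ln 2 / 54.7 = 0.01267 hr⁻¹
C(t) = C₀ e^(−kt) = 111 × e^(−0.01267 × 194) = 111 × e^(−2.458) = 111 × 0.08558 ≈ 9.50 µg/L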